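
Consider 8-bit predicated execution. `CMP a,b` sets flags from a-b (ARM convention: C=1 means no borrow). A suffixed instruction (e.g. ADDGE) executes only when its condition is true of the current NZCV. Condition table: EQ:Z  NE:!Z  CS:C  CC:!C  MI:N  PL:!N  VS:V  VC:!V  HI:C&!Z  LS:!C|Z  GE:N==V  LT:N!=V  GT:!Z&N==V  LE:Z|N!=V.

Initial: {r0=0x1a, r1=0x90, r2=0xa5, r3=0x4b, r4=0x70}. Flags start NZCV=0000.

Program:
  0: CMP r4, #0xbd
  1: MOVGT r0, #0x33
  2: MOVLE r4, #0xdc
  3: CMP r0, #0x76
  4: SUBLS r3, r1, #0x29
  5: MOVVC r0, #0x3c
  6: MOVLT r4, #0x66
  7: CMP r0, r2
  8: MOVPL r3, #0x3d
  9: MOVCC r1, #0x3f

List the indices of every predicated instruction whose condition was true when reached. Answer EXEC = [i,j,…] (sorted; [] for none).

EXEC = [1,4,5,6,9]

0: ✓ CMP  NZCV=1001
1: ✓ MOVGT  r0←0x33
2: · MOVLE
3: ✓ CMP  NZCV=1000
4: ✓ SUBLS  r3←0x67
5: ✓ MOVVC  r0←0x3c
6: ✓ MOVLT  r4←0x66
7: ✓ CMP  NZCV=1001
8: · MOVPL
9: ✓ MOVCC  r1←0x3f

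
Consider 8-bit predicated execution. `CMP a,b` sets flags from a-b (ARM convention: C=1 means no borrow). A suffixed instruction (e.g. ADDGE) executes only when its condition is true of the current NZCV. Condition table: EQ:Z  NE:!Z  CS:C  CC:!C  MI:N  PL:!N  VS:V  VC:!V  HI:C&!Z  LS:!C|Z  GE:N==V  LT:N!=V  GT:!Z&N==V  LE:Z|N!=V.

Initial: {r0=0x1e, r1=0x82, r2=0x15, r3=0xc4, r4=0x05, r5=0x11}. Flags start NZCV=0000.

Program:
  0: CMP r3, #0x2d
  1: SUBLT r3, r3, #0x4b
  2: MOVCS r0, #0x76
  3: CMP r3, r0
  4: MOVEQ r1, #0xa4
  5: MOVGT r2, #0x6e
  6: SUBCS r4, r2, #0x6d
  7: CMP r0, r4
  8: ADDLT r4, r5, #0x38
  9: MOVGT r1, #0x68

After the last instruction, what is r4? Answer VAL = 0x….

VAL = 0x01

0: ✓ CMP  NZCV=1010
1: ✓ SUBLT  r3←0x79
2: ✓ MOVCS  r0←0x76
3: ✓ CMP  NZCV=0010
4: · MOVEQ
5: ✓ MOVGT  r2←0x6e
6: ✓ SUBCS  r4←0x01
7: ✓ CMP  NZCV=0010
8: · ADDLT
9: ✓ MOVGT  r1←0x68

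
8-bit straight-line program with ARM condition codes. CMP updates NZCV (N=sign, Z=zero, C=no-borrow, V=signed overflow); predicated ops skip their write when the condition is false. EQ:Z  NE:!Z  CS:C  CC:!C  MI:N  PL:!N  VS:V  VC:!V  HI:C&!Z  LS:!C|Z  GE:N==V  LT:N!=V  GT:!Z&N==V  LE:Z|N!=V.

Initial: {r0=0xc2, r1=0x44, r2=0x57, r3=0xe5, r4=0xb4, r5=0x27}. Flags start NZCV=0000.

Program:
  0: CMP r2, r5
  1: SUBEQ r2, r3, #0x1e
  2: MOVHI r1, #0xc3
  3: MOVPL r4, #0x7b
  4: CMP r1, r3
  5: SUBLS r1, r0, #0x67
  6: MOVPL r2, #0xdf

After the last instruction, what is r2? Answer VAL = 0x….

VAL = 0x57

0: ✓ CMP  NZCV=0010
1: · SUBEQ
2: ✓ MOVHI  r1←0xc3
3: ✓ MOVPL  r4←0x7b
4: ✓ CMP  NZCV=1000
5: ✓ SUBLS  r1←0x5b
6: · MOVPL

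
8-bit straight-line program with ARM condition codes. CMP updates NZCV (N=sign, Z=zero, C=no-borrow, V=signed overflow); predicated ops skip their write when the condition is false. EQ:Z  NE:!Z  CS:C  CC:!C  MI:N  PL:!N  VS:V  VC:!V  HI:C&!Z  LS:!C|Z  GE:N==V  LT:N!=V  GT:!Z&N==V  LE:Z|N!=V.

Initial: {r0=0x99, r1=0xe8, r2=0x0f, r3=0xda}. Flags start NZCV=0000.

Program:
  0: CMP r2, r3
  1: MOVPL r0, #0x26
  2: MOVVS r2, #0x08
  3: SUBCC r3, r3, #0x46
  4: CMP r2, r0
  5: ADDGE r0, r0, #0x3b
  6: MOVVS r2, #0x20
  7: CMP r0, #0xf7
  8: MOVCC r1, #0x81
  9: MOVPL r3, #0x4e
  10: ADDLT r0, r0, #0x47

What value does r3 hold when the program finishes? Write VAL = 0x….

VAL = 0x4e

[0] flags=0000 → (cmp)
[1] flags=0000 PL?T → r0=0x26
[2] flags=0000 VS?F → skip
[3] flags=0000 CC?T → r3=0x94
[4] flags=1000 → (cmp)
[5] flags=1000 GE?F → skip
[6] flags=1000 VS?F → skip
[7] flags=0000 → (cmp)
[8] flags=0000 CC?T → r1=0x81
[9] flags=0000 PL?T → r3=0x4e
[10] flags=0000 LT?F → skip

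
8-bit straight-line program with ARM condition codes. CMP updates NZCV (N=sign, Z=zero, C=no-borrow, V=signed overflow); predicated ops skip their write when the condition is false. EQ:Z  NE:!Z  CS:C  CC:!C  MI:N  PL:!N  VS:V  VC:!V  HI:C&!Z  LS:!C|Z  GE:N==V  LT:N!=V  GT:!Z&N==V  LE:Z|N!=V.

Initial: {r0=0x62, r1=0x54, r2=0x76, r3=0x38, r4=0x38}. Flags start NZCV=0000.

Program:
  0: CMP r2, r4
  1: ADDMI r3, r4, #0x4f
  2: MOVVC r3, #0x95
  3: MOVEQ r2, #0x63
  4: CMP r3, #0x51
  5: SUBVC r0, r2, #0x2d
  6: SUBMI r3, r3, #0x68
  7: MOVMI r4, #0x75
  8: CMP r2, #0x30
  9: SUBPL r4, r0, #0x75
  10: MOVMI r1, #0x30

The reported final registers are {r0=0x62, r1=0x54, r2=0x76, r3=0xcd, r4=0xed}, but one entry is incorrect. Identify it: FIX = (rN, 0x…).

FIX = (r3, 0x95)

0: ✓ CMP  NZCV=0010
1: · ADDMI
2: ✓ MOVVC  r3←0x95
3: · MOVEQ
4: ✓ CMP  NZCV=0011
5: · SUBVC
6: · SUBMI
7: · MOVMI
8: ✓ CMP  NZCV=0010
9: ✓ SUBPL  r4←0xed
10: · MOVMI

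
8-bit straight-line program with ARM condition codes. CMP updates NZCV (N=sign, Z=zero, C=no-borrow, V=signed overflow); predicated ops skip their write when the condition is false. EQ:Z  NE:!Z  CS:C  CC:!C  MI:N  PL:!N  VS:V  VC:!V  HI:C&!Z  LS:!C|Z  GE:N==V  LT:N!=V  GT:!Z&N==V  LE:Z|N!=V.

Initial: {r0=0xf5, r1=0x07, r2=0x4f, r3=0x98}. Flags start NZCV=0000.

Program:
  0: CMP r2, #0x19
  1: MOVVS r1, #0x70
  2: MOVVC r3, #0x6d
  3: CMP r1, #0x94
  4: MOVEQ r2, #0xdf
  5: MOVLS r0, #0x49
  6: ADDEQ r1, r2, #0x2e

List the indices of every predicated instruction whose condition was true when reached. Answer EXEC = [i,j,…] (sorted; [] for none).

[0] flags=0010 → (cmp)
[1] flags=0010 VS?F → skip
[2] flags=0010 VC?T → r3=0x6d
[3] flags=0000 → (cmp)
[4] flags=0000 EQ?F → skip
[5] flags=0000 LS?T → r0=0x49
[6] flags=0000 EQ?F → skip

EXEC = [2,5]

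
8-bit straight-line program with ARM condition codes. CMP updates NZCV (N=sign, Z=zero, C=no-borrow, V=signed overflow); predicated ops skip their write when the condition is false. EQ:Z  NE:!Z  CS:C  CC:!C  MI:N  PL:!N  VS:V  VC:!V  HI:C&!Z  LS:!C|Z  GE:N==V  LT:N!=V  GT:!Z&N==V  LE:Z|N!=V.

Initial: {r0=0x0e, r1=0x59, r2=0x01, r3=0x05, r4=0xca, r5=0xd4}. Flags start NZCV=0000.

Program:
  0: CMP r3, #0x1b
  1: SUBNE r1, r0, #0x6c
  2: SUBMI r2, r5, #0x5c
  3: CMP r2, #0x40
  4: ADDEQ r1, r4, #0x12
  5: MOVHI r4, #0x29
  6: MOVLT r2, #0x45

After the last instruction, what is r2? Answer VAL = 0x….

0: ✓ CMP  NZCV=1000
1: ✓ SUBNE  r1←0xa2
2: ✓ SUBMI  r2←0x78
3: ✓ CMP  NZCV=0010
4: · ADDEQ
5: ✓ MOVHI  r4←0x29
6: · MOVLT

VAL = 0x78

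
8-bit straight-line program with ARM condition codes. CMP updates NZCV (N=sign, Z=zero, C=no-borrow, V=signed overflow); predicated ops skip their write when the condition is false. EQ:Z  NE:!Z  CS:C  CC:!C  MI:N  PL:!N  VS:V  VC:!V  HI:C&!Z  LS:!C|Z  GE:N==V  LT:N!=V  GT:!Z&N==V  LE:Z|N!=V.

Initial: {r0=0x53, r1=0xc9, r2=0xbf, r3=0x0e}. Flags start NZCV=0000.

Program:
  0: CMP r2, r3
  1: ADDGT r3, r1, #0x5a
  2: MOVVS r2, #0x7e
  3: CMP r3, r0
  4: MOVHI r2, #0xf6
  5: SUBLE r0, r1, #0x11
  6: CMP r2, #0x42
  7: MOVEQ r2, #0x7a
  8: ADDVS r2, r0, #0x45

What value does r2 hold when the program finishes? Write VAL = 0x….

VAL = 0xfd

0: ✓ CMP  NZCV=1010
1: · ADDGT
2: · MOVVS
3: ✓ CMP  NZCV=1000
4: · MOVHI
5: ✓ SUBLE  r0←0xb8
6: ✓ CMP  NZCV=0011
7: · MOVEQ
8: ✓ ADDVS  r2←0xfd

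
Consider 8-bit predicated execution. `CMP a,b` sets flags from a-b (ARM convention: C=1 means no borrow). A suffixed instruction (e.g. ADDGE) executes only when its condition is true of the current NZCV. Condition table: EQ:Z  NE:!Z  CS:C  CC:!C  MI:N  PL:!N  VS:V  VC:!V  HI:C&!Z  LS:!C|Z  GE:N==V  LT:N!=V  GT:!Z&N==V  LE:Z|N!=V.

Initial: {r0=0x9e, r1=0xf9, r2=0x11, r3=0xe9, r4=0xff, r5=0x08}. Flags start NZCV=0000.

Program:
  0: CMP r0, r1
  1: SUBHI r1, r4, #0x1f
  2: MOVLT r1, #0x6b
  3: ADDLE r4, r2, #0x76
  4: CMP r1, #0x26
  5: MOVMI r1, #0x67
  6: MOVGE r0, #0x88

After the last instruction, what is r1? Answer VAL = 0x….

VAL = 0x6b

0: ✓ CMP  NZCV=1000
1: · SUBHI
2: ✓ MOVLT  r1←0x6b
3: ✓ ADDLE  r4←0x87
4: ✓ CMP  NZCV=0010
5: · MOVMI
6: ✓ MOVGE  r0←0x88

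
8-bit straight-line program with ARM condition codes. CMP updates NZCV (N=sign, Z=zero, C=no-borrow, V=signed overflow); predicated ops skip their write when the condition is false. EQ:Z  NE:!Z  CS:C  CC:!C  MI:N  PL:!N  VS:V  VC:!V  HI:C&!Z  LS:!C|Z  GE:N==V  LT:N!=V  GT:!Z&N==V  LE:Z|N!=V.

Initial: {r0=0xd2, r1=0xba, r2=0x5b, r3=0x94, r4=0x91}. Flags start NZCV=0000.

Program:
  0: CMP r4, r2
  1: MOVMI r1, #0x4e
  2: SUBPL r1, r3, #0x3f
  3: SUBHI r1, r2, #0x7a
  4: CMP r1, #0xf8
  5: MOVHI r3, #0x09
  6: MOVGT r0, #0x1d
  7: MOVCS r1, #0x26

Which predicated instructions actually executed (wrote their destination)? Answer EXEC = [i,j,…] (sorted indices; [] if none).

0: ✓ CMP  NZCV=0011
1: · MOVMI
2: ✓ SUBPL  r1←0x55
3: ✓ SUBHI  r1←0xe1
4: ✓ CMP  NZCV=1000
5: · MOVHI
6: · MOVGT
7: · MOVCS

EXEC = [2,3]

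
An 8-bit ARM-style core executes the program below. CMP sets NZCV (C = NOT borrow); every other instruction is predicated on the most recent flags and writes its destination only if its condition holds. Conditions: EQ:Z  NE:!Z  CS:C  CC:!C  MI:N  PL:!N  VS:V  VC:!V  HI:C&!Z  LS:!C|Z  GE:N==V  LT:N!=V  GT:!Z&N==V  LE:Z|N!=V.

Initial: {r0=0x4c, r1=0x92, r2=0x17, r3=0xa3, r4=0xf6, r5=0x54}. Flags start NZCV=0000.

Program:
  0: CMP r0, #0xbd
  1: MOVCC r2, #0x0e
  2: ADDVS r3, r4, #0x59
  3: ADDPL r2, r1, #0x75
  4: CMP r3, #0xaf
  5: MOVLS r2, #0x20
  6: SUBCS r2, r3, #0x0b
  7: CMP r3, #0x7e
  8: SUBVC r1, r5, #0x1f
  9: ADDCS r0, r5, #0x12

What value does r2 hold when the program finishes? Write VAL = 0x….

0: ✓ CMP  NZCV=1001
1: ✓ MOVCC  r2←0x0e
2: ✓ ADDVS  r3←0x4f
3: · ADDPL
4: ✓ CMP  NZCV=1001
5: ✓ MOVLS  r2←0x20
6: · SUBCS
7: ✓ CMP  NZCV=1000
8: ✓ SUBVC  r1←0x35
9: · ADDCS

VAL = 0x20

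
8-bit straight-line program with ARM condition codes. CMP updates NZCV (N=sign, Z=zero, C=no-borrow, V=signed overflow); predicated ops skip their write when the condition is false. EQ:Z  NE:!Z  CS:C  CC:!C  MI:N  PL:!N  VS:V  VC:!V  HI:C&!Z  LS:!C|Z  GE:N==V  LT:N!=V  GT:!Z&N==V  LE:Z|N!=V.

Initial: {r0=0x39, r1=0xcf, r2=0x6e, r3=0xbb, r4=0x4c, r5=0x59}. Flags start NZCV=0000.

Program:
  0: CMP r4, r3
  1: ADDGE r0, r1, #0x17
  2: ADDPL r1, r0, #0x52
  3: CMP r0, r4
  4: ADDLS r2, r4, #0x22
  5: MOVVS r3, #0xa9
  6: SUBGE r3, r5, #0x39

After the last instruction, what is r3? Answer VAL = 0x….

VAL = 0xbb

0: ✓ CMP  NZCV=1001
1: ✓ ADDGE  r0←0xe6
2: · ADDPL
3: ✓ CMP  NZCV=1010
4: · ADDLS
5: · MOVVS
6: · SUBGE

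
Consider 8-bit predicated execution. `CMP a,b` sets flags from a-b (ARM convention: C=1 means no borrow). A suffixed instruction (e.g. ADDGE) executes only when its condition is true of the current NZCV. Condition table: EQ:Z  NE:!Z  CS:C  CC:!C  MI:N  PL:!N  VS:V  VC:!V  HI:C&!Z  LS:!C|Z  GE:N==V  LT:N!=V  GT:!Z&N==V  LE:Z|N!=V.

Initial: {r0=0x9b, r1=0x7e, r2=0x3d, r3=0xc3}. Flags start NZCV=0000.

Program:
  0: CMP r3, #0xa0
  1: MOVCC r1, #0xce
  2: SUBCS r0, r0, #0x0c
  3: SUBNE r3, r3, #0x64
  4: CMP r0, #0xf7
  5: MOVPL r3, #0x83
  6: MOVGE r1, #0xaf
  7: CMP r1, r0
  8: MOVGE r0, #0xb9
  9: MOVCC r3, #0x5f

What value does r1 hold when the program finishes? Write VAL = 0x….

0: ✓ CMP  NZCV=0010
1: · MOVCC
2: ✓ SUBCS  r0←0x8f
3: ✓ SUBNE  r3←0x5f
4: ✓ CMP  NZCV=1000
5: · MOVPL
6: · MOVGE
7: ✓ CMP  NZCV=1001
8: ✓ MOVGE  r0←0xb9
9: ✓ MOVCC  r3←0x5f

VAL = 0x7e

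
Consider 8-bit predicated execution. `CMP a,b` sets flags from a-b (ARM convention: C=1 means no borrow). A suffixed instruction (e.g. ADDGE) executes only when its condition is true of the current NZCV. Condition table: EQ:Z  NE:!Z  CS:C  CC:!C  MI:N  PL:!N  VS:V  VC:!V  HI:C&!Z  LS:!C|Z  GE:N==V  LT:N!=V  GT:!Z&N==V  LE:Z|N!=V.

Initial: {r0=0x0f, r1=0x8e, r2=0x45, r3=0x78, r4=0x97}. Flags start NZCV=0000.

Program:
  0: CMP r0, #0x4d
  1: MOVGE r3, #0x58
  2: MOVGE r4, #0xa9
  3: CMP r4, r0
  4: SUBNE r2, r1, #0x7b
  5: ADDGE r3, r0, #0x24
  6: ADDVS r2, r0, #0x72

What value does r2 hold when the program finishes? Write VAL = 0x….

VAL = 0x13

0: ✓ CMP  NZCV=1000
1: · MOVGE
2: · MOVGE
3: ✓ CMP  NZCV=1010
4: ✓ SUBNE  r2←0x13
5: · ADDGE
6: · ADDVS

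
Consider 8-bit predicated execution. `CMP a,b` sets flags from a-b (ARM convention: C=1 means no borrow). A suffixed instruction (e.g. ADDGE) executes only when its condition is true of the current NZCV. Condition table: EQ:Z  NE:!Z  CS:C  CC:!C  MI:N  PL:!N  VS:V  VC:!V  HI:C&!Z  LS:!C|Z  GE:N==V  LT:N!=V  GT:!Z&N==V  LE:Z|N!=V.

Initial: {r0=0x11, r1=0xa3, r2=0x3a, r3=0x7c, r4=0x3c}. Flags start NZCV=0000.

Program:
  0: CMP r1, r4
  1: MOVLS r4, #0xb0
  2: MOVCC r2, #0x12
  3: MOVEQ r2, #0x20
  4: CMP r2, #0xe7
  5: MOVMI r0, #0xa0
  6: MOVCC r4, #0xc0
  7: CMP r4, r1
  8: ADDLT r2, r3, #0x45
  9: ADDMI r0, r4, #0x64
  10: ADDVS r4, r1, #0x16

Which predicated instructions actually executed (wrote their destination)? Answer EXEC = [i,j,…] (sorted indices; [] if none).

[0] flags=0011 → (cmp)
[1] flags=0011 LS?F → skip
[2] flags=0011 CC?F → skip
[3] flags=0011 EQ?F → skip
[4] flags=0000 → (cmp)
[5] flags=0000 MI?F → skip
[6] flags=0000 CC?T → r4=0xc0
[7] flags=0010 → (cmp)
[8] flags=0010 LT?F → skip
[9] flags=0010 MI?F → skip
[10] flags=0010 VS?F → skip

EXEC = [6]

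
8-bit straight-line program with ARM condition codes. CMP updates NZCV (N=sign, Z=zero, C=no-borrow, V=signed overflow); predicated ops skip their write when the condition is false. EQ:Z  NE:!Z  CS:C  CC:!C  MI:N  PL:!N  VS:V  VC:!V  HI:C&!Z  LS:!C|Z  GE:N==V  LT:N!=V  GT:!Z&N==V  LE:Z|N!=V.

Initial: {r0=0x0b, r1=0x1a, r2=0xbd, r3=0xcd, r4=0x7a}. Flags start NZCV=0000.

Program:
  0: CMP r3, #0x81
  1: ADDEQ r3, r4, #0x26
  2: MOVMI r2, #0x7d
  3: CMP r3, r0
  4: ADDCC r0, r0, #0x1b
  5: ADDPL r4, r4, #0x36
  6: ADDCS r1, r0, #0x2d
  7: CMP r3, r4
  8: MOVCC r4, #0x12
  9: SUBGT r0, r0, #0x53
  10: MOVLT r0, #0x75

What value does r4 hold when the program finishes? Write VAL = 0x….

0: ✓ CMP  NZCV=0010
1: · ADDEQ
2: · MOVMI
3: ✓ CMP  NZCV=1010
4: · ADDCC
5: · ADDPL
6: ✓ ADDCS  r1←0x38
7: ✓ CMP  NZCV=0011
8: · MOVCC
9: · SUBGT
10: ✓ MOVLT  r0←0x75

VAL = 0x7a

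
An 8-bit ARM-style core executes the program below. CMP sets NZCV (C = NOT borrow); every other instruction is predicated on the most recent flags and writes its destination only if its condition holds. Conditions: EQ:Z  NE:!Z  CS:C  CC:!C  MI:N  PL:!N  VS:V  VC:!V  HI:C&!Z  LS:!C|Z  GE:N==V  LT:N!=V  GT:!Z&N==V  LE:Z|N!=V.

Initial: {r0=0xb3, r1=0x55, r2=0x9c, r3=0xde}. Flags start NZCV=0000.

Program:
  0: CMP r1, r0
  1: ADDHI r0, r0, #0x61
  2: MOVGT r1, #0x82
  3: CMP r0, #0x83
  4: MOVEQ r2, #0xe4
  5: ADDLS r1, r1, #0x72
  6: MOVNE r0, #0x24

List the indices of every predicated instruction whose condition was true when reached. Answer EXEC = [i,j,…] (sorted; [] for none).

[0] flags=1001 → (cmp)
[1] flags=1001 HI?F → skip
[2] flags=1001 GT?T → r1=0x82
[3] flags=0010 → (cmp)
[4] flags=0010 EQ?F → skip
[5] flags=0010 LS?F → skip
[6] flags=0010 NE?T → r0=0x24

EXEC = [2,6]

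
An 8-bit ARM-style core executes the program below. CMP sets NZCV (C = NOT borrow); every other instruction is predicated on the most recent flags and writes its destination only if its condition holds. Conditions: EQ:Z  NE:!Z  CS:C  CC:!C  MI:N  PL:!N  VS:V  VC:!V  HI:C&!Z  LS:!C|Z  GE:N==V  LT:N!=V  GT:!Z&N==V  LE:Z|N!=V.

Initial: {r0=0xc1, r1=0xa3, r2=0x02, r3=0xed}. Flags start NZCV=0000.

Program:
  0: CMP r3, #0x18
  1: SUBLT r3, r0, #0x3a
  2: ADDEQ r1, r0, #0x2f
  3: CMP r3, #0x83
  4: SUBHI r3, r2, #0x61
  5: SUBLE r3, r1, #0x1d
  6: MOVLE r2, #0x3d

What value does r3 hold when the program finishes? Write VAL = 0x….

VAL = 0xa1

[0] flags=1010 → (cmp)
[1] flags=1010 LT?T → r3=0x87
[2] flags=1010 EQ?F → skip
[3] flags=0010 → (cmp)
[4] flags=0010 HI?T → r3=0xa1
[5] flags=0010 LE?F → skip
[6] flags=0010 LE?F → skip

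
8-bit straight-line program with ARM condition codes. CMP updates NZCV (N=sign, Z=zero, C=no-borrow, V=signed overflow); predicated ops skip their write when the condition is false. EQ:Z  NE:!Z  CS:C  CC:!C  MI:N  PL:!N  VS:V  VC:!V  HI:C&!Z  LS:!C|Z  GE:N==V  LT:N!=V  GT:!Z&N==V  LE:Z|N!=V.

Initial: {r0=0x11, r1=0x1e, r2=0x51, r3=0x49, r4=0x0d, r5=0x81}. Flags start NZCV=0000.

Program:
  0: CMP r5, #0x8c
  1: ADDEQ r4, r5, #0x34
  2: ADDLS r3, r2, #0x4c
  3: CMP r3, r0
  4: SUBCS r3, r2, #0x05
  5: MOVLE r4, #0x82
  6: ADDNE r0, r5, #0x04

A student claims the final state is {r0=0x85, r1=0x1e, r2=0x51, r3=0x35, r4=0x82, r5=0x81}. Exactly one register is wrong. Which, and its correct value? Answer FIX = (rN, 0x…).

[0] flags=1000 → (cmp)
[1] flags=1000 EQ?F → skip
[2] flags=1000 LS?T → r3=0x9d
[3] flags=1010 → (cmp)
[4] flags=1010 CS?T → r3=0x4c
[5] flags=1010 LE?T → r4=0x82
[6] flags=1010 NE?T → r0=0x85

FIX = (r3, 0x4c)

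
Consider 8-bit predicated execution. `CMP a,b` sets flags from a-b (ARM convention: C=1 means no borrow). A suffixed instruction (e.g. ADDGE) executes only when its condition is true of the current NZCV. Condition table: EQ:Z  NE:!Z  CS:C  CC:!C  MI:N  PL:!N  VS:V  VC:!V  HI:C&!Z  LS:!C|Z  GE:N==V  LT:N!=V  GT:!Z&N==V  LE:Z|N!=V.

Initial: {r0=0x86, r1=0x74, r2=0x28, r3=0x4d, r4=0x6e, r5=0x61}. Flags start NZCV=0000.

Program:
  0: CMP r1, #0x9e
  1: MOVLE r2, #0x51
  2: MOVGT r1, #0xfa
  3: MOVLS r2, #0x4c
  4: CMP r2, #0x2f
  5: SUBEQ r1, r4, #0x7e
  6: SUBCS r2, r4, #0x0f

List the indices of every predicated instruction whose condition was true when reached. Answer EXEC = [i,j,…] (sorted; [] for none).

EXEC = [2,3,6]

0: ✓ CMP  NZCV=1001
1: · MOVLE
2: ✓ MOVGT  r1←0xfa
3: ✓ MOVLS  r2←0x4c
4: ✓ CMP  NZCV=0010
5: · SUBEQ
6: ✓ SUBCS  r2←0x5f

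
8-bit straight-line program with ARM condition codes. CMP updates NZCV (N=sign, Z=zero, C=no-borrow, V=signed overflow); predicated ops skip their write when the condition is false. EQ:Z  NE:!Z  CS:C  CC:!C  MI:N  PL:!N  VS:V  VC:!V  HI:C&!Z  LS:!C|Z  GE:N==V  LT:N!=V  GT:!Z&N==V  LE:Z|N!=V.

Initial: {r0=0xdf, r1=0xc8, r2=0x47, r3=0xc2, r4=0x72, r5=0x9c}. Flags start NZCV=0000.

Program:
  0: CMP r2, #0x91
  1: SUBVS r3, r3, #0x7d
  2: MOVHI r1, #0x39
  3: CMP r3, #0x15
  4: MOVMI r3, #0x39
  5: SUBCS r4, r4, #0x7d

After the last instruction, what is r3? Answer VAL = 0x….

VAL = 0x45

[0] flags=1001 → (cmp)
[1] flags=1001 VS?T → r3=0x45
[2] flags=1001 HI?F → skip
[3] flags=0010 → (cmp)
[4] flags=0010 MI?F → skip
[5] flags=0010 CS?T → r4=0xf5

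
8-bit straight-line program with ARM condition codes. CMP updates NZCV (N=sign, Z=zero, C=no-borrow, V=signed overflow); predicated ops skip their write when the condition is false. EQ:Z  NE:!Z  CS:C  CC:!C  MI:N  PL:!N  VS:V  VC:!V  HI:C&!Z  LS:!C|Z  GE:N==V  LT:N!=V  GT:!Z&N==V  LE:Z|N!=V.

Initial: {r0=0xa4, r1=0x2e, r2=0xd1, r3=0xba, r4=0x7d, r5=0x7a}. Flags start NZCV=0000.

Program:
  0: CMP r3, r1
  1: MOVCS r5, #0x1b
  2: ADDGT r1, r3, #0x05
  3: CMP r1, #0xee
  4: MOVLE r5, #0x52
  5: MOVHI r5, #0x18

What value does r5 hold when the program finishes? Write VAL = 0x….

VAL = 0x1b

[0] flags=1010 → (cmp)
[1] flags=1010 CS?T → r5=0x1b
[2] flags=1010 GT?F → skip
[3] flags=0000 → (cmp)
[4] flags=0000 LE?F → skip
[5] flags=0000 HI?F → skip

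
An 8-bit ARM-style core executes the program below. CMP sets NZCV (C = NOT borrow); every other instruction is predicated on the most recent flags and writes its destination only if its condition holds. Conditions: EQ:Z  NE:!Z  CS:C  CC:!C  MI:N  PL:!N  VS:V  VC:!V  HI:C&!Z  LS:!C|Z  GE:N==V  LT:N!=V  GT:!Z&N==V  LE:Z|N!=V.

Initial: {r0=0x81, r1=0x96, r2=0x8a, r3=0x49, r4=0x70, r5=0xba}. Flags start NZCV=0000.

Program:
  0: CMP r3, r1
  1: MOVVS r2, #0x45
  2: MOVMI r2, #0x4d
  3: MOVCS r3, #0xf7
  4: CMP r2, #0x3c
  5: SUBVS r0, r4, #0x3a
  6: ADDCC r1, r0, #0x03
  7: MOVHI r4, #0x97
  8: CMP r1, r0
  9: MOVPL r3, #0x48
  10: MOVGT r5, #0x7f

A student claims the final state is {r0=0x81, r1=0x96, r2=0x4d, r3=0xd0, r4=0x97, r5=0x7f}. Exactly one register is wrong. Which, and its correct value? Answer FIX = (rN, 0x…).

0: ✓ CMP  NZCV=1001
1: ✓ MOVVS  r2←0x45
2: ✓ MOVMI  r2←0x4d
3: · MOVCS
4: ✓ CMP  NZCV=0010
5: · SUBVS
6: · ADDCC
7: ✓ MOVHI  r4←0x97
8: ✓ CMP  NZCV=0010
9: ✓ MOVPL  r3←0x48
10: ✓ MOVGT  r5←0x7f

FIX = (r3, 0x48)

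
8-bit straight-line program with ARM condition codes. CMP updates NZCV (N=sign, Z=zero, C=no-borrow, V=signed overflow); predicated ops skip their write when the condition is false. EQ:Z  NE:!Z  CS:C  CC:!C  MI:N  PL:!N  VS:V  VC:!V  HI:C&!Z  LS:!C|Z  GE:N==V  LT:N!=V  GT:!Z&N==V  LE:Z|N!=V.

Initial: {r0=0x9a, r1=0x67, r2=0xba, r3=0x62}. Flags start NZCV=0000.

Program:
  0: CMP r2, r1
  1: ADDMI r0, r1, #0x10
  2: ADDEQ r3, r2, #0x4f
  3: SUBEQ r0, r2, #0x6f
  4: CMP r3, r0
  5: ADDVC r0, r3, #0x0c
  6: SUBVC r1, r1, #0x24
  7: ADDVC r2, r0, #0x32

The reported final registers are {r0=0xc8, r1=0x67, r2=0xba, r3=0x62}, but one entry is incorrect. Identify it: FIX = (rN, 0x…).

0: ✓ CMP  NZCV=0011
1: · ADDMI
2: · ADDEQ
3: · SUBEQ
4: ✓ CMP  NZCV=1001
5: · ADDVC
6: · SUBVC
7: · ADDVC

FIX = (r0, 0x9a)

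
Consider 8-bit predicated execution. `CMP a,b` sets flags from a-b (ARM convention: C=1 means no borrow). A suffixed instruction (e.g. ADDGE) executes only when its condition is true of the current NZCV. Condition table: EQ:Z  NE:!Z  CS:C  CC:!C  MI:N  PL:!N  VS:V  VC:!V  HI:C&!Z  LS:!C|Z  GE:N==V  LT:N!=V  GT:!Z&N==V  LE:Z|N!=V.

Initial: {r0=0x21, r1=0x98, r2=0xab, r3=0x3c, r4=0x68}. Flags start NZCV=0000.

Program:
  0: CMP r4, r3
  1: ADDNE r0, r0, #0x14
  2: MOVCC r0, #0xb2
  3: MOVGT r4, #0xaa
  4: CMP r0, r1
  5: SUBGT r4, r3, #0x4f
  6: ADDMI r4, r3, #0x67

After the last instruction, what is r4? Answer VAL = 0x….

[0] flags=0010 → (cmp)
[1] flags=0010 NE?T → r0=0x35
[2] flags=0010 CC?F → skip
[3] flags=0010 GT?T → r4=0xaa
[4] flags=1001 → (cmp)
[5] flags=1001 GT?T → r4=0xed
[6] flags=1001 MI?T → r4=0xa3

VAL = 0xa3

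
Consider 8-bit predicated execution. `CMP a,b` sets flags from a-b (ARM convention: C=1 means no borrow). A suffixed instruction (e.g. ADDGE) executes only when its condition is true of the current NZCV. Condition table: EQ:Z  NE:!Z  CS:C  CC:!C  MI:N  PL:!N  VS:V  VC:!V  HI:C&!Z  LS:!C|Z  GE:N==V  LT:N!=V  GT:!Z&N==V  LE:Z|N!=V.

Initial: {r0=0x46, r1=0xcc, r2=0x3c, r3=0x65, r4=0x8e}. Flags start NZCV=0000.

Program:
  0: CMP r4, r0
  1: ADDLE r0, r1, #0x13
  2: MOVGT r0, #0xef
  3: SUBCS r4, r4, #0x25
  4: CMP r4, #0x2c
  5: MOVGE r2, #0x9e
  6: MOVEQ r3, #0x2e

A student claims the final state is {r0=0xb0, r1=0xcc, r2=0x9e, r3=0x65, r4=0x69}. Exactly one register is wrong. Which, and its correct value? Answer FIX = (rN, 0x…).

0: ✓ CMP  NZCV=0011
1: ✓ ADDLE  r0←0xdf
2: · MOVGT
3: ✓ SUBCS  r4←0x69
4: ✓ CMP  NZCV=0010
5: ✓ MOVGE  r2←0x9e
6: · MOVEQ

FIX = (r0, 0xdf)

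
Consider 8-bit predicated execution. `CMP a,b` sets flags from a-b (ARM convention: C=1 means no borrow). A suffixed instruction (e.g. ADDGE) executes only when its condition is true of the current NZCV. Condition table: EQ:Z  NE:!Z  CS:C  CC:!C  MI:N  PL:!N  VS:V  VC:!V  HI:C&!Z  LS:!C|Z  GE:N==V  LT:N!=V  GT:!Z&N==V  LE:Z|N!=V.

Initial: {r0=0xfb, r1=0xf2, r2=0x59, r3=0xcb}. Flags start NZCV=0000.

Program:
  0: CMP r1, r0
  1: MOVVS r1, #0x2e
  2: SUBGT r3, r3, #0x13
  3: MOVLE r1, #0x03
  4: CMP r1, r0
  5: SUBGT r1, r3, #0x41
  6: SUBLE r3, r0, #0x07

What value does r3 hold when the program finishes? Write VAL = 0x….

0: ✓ CMP  NZCV=1000
1: · MOVVS
2: · SUBGT
3: ✓ MOVLE  r1←0x03
4: ✓ CMP  NZCV=0000
5: ✓ SUBGT  r1←0x8a
6: · SUBLE

VAL = 0xcb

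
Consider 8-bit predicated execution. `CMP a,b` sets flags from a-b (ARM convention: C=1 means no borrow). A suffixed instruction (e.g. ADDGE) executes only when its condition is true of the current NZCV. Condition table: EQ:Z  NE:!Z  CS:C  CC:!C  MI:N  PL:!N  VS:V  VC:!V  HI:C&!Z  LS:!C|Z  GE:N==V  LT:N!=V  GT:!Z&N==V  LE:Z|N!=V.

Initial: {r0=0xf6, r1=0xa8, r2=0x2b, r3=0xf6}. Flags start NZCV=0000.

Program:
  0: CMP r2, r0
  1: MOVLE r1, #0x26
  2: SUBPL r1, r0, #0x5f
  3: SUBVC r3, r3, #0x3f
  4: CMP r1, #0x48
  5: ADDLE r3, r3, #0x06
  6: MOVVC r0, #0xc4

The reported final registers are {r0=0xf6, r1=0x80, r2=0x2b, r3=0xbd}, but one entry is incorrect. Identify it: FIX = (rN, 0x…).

0: ✓ CMP  NZCV=0000
1: · MOVLE
2: ✓ SUBPL  r1←0x97
3: ✓ SUBVC  r3←0xb7
4: ✓ CMP  NZCV=0011
5: ✓ ADDLE  r3←0xbd
6: · MOVVC

FIX = (r1, 0x97)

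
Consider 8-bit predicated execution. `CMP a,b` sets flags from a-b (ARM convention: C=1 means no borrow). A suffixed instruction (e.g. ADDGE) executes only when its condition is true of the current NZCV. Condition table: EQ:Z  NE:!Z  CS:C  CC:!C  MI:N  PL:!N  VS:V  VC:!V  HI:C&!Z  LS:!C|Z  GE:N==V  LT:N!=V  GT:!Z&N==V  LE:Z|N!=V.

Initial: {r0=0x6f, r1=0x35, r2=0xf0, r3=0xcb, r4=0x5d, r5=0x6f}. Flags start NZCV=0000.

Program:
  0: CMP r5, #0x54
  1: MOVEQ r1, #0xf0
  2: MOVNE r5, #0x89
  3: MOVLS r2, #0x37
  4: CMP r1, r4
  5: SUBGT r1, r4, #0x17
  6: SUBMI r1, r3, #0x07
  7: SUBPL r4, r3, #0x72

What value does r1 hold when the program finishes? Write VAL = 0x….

[0] flags=0010 → (cmp)
[1] flags=0010 EQ?F → skip
[2] flags=0010 NE?T → r5=0x89
[3] flags=0010 LS?F → skip
[4] flags=1000 → (cmp)
[5] flags=1000 GT?F → skip
[6] flags=1000 MI?T → r1=0xc4
[7] flags=1000 PL?F → skip

VAL = 0xc4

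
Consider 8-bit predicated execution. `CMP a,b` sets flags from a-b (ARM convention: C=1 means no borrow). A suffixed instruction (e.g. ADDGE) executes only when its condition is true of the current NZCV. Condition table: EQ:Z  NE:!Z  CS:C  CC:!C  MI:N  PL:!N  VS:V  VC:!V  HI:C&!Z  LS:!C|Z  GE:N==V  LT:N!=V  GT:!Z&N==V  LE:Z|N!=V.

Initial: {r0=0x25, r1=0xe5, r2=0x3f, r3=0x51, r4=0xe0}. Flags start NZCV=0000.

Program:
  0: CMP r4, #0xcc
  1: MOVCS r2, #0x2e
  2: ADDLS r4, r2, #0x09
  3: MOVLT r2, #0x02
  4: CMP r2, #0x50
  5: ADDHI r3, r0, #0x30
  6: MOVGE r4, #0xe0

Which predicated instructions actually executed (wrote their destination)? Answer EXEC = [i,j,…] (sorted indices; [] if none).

[0] flags=0010 → (cmp)
[1] flags=0010 CS?T → r2=0x2e
[2] flags=0010 LS?F → skip
[3] flags=0010 LT?F → skip
[4] flags=1000 → (cmp)
[5] flags=1000 HI?F → skip
[6] flags=1000 GE?F → skip

EXEC = [1]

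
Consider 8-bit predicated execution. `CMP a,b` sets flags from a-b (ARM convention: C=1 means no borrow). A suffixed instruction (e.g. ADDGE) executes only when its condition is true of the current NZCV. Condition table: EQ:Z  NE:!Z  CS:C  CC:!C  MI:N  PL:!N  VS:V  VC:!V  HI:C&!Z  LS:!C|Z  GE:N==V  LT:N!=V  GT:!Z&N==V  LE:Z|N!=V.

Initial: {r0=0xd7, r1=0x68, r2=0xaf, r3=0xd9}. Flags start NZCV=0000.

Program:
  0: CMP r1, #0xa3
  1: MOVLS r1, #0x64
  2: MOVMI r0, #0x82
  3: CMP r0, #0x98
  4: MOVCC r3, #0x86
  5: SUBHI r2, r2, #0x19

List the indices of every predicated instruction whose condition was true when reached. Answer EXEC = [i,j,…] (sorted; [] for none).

[0] flags=1001 → (cmp)
[1] flags=1001 LS?T → r1=0x64
[2] flags=1001 MI?T → r0=0x82
[3] flags=1000 → (cmp)
[4] flags=1000 CC?T → r3=0x86
[5] flags=1000 HI?F → skip

EXEC = [1,2,4]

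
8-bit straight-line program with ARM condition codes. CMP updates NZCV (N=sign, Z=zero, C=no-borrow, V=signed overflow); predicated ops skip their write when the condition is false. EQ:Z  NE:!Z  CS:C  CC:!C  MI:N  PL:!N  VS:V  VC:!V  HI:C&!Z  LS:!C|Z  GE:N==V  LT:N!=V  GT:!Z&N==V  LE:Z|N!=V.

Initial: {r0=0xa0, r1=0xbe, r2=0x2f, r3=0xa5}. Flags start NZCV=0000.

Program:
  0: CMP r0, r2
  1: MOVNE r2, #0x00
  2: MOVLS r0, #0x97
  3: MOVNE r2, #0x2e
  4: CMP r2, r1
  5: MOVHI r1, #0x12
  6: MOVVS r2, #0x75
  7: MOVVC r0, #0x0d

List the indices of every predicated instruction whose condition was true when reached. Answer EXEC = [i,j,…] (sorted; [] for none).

[0] flags=0011 → (cmp)
[1] flags=0011 NE?T → r2=0x00
[2] flags=0011 LS?F → skip
[3] flags=0011 NE?T → r2=0x2e
[4] flags=0000 → (cmp)
[5] flags=0000 HI?F → skip
[6] flags=0000 VS?F → skip
[7] flags=0000 VC?T → r0=0x0d

EXEC = [1,3,7]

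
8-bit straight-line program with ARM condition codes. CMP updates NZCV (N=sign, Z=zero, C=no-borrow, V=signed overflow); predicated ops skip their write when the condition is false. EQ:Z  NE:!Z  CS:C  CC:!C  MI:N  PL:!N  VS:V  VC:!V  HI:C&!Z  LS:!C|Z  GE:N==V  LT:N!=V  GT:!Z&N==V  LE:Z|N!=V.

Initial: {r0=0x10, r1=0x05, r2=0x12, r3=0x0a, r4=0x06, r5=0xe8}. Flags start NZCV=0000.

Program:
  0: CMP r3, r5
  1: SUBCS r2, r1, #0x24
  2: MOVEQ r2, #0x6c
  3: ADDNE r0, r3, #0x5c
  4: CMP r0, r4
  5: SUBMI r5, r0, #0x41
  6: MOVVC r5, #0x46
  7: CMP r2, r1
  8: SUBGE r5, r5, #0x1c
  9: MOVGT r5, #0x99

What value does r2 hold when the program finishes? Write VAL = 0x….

VAL = 0x12

[0] flags=0000 → (cmp)
[1] flags=0000 CS?F → skip
[2] flags=0000 EQ?F → skip
[3] flags=0000 NE?T → r0=0x66
[4] flags=0010 → (cmp)
[5] flags=0010 MI?F → skip
[6] flags=0010 VC?T → r5=0x46
[7] flags=0010 → (cmp)
[8] flags=0010 GE?T → r5=0x2a
[9] flags=0010 GT?T → r5=0x99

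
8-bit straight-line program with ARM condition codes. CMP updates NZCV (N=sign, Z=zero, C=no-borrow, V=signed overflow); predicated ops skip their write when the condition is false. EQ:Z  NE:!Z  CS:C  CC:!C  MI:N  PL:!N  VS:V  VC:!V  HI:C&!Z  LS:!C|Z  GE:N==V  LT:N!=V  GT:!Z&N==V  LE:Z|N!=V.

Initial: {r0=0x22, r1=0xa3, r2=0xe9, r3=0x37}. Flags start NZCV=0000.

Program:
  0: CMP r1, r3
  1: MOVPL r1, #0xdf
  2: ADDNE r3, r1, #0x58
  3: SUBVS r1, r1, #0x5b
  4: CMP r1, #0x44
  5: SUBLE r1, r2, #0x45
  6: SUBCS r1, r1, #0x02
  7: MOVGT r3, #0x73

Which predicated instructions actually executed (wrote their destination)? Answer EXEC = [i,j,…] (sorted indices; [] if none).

EXEC = [1,2,3,5,6]

[0] flags=0011 → (cmp)
[1] flags=0011 PL?T → r1=0xdf
[2] flags=0011 NE?T → r3=0x37
[3] flags=0011 VS?T → r1=0x84
[4] flags=0011 → (cmp)
[5] flags=0011 LE?T → r1=0xa4
[6] flags=0011 CS?T → r1=0xa2
[7] flags=0011 GT?F → skip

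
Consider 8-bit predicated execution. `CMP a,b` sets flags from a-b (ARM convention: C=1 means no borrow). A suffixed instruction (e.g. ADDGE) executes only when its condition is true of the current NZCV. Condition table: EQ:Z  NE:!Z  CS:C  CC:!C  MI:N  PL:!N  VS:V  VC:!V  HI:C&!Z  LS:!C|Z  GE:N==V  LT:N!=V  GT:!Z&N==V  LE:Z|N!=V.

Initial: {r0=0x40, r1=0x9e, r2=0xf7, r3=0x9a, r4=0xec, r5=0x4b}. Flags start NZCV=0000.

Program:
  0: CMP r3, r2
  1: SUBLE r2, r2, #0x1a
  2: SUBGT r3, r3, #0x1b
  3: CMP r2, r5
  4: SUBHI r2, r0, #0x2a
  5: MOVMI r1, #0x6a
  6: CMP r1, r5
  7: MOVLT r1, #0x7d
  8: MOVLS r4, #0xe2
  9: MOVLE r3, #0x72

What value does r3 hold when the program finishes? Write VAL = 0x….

VAL = 0x9a

0: ✓ CMP  NZCV=1000
1: ✓ SUBLE  r2←0xdd
2: · SUBGT
3: ✓ CMP  NZCV=1010
4: ✓ SUBHI  r2←0x16
5: ✓ MOVMI  r1←0x6a
6: ✓ CMP  NZCV=0010
7: · MOVLT
8: · MOVLS
9: · MOVLE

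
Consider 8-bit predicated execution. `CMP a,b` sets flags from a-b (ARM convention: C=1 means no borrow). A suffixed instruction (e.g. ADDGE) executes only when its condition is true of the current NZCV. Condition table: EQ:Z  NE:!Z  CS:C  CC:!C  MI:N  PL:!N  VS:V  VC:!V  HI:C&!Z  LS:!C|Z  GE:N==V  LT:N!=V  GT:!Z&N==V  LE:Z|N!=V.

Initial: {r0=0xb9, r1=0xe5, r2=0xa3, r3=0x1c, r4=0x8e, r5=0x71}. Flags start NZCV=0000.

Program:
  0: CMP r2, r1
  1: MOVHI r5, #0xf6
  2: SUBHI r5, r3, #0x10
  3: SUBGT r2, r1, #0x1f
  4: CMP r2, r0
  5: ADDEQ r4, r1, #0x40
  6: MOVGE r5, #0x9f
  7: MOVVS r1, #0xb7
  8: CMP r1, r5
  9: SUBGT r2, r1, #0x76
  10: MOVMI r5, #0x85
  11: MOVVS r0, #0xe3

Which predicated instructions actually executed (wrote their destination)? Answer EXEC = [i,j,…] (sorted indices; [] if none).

EXEC = [11]

0: ✓ CMP  NZCV=1000
1: · MOVHI
2: · SUBHI
3: · SUBGT
4: ✓ CMP  NZCV=1000
5: · ADDEQ
6: · MOVGE
7: · MOVVS
8: ✓ CMP  NZCV=0011
9: · SUBGT
10: · MOVMI
11: ✓ MOVVS  r0←0xe3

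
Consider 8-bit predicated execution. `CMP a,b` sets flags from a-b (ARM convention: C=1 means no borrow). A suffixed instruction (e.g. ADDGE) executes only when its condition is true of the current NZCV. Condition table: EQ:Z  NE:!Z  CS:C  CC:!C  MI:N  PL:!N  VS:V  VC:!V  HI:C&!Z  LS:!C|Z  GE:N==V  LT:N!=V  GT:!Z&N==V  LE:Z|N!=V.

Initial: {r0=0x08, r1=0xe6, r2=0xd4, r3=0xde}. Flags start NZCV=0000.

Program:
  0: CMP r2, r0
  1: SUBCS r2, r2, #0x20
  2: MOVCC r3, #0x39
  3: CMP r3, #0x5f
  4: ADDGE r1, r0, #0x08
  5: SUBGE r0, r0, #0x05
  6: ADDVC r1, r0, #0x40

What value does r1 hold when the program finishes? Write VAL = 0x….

VAL = 0xe6

0: ✓ CMP  NZCV=1010
1: ✓ SUBCS  r2←0xb4
2: · MOVCC
3: ✓ CMP  NZCV=0011
4: · ADDGE
5: · SUBGE
6: · ADDVC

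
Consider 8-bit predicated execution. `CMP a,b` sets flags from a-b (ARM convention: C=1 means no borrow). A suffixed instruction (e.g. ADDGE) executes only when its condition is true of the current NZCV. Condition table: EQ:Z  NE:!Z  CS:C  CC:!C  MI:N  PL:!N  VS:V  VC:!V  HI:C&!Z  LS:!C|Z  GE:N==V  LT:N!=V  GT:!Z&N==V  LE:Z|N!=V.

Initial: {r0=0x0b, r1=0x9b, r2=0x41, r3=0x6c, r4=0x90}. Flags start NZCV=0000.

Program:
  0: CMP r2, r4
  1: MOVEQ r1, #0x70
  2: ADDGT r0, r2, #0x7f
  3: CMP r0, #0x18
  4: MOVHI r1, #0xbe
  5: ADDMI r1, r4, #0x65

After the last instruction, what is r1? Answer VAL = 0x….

0: ✓ CMP  NZCV=1001
1: · MOVEQ
2: ✓ ADDGT  r0←0xc0
3: ✓ CMP  NZCV=1010
4: ✓ MOVHI  r1←0xbe
5: ✓ ADDMI  r1←0xf5

VAL = 0xf5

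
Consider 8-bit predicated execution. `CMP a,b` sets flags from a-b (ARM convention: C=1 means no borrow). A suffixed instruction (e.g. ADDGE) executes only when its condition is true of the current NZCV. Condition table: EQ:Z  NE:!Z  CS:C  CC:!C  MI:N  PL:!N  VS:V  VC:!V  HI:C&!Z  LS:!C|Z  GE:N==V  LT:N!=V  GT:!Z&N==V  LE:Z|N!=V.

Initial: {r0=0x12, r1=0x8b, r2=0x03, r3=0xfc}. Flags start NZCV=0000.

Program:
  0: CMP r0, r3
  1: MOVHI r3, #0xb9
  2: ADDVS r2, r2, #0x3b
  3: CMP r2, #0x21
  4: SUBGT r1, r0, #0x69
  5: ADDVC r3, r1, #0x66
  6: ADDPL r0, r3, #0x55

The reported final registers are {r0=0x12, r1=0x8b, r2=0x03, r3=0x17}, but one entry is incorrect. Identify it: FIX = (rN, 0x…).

FIX = (r3, 0xf1)

[0] flags=0000 → (cmp)
[1] flags=0000 HI?F → skip
[2] flags=0000 VS?F → skip
[3] flags=1000 → (cmp)
[4] flags=1000 GT?F → skip
[5] flags=1000 VC?T → r3=0xf1
[6] flags=1000 PL?F → skip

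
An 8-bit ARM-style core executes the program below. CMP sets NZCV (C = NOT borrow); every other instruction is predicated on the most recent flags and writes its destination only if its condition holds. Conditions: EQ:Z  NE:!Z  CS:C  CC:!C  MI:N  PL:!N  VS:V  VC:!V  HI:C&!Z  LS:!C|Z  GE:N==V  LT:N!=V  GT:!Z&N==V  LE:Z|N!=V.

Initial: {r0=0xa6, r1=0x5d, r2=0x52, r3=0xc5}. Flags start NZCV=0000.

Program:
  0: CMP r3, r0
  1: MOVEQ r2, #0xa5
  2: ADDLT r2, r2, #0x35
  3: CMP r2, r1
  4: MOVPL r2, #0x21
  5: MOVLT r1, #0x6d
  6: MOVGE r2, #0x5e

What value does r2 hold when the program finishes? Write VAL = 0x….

0: ✓ CMP  NZCV=0010
1: · MOVEQ
2: · ADDLT
3: ✓ CMP  NZCV=1000
4: · MOVPL
5: ✓ MOVLT  r1←0x6d
6: · MOVGE

VAL = 0x52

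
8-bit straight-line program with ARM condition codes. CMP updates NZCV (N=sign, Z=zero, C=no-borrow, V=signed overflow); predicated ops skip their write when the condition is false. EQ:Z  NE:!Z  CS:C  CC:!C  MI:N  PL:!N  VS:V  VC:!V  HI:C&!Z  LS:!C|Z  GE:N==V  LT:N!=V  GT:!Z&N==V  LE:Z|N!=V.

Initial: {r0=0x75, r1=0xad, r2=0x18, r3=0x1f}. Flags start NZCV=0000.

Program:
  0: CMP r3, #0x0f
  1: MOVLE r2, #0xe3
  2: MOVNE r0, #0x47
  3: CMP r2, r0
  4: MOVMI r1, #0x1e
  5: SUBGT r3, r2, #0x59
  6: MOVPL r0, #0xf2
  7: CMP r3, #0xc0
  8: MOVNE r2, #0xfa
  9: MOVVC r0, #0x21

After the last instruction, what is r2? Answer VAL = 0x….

[0] flags=0010 → (cmp)
[1] flags=0010 LE?F → skip
[2] flags=0010 NE?T → r0=0x47
[3] flags=1000 → (cmp)
[4] flags=1000 MI?T → r1=0x1e
[5] flags=1000 GT?F → skip
[6] flags=1000 PL?F → skip
[7] flags=0000 → (cmp)
[8] flags=0000 NE?T → r2=0xfa
[9] flags=0000 VC?T → r0=0x21

VAL = 0xfa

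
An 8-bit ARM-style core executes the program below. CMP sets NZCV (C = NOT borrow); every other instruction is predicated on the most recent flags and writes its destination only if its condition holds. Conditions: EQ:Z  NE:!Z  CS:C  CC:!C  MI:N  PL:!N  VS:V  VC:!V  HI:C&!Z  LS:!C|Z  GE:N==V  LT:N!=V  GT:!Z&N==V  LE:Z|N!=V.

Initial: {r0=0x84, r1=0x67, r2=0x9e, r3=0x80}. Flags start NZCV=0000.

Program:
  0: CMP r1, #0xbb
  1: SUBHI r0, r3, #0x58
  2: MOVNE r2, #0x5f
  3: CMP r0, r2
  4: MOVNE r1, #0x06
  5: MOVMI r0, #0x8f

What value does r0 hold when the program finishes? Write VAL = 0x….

VAL = 0x84

0: ✓ CMP  NZCV=1001
1: · SUBHI
2: ✓ MOVNE  r2←0x5f
3: ✓ CMP  NZCV=0011
4: ✓ MOVNE  r1←0x06
5: · MOVMI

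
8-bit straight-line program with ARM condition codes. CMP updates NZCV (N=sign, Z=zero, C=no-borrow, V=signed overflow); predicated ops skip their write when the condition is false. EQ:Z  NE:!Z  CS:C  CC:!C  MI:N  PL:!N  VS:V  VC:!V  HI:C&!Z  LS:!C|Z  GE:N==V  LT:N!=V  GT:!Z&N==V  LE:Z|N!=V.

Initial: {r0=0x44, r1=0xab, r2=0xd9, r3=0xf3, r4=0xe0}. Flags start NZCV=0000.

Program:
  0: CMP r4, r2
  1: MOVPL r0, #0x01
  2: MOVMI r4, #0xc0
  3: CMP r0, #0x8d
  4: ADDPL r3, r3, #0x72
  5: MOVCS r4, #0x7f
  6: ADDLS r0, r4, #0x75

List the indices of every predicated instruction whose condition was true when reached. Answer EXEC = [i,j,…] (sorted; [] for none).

[0] flags=0010 → (cmp)
[1] flags=0010 PL?T → r0=0x01
[2] flags=0010 MI?F → skip
[3] flags=0000 → (cmp)
[4] flags=0000 PL?T → r3=0x65
[5] flags=0000 CS?F → skip
[6] flags=0000 LS?T → r0=0x55

EXEC = [1,4,6]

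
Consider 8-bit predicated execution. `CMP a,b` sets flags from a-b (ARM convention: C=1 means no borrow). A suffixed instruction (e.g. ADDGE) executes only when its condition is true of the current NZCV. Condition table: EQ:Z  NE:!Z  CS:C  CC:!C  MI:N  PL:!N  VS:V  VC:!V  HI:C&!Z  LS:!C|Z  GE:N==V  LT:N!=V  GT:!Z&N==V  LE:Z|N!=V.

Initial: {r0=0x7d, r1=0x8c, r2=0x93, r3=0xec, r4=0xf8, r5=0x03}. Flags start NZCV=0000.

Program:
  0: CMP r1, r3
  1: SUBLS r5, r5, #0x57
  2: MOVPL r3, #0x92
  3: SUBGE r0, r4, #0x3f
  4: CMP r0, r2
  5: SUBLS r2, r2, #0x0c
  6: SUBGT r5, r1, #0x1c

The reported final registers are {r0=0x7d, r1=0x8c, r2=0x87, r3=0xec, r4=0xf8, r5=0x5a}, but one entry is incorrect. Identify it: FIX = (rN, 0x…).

FIX = (r5, 0x70)

[0] flags=1000 → (cmp)
[1] flags=1000 LS?T → r5=0xac
[2] flags=1000 PL?F → skip
[3] flags=1000 GE?F → skip
[4] flags=1001 → (cmp)
[5] flags=1001 LS?T → r2=0x87
[6] flags=1001 GT?T → r5=0x70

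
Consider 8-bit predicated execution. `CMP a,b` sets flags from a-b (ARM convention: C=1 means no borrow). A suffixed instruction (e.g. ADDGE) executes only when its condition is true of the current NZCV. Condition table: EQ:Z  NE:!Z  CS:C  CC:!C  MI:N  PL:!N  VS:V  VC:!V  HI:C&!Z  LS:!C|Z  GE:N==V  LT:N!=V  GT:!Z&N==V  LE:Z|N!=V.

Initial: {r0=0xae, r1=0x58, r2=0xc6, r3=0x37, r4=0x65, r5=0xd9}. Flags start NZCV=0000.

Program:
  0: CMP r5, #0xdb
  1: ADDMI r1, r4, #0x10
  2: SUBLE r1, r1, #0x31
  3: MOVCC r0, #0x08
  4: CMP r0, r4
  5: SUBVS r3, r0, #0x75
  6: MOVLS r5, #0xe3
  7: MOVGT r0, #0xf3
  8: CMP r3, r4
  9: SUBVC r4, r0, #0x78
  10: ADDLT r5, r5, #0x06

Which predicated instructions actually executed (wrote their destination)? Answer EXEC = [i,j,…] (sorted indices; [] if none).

0: ✓ CMP  NZCV=1000
1: ✓ ADDMI  r1←0x75
2: ✓ SUBLE  r1←0x44
3: ✓ MOVCC  r0←0x08
4: ✓ CMP  NZCV=1000
5: · SUBVS
6: ✓ MOVLS  r5←0xe3
7: · MOVGT
8: ✓ CMP  NZCV=1000
9: ✓ SUBVC  r4←0x90
10: ✓ ADDLT  r5←0xe9

EXEC = [1,2,3,6,9,10]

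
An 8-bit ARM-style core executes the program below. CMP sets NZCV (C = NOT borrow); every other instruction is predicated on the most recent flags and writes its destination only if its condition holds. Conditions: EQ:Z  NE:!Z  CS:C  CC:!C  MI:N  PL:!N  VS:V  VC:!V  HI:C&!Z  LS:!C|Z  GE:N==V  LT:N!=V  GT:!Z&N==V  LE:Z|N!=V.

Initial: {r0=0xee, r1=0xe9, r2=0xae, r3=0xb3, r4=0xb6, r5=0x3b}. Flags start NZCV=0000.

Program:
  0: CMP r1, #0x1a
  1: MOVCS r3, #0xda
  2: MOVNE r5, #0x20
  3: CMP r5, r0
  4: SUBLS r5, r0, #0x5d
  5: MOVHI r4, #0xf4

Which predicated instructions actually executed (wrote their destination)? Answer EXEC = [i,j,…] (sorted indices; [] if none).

EXEC = [1,2,4]

0: ✓ CMP  NZCV=1010
1: ✓ MOVCS  r3←0xda
2: ✓ MOVNE  r5←0x20
3: ✓ CMP  NZCV=0000
4: ✓ SUBLS  r5←0x91
5: · MOVHI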